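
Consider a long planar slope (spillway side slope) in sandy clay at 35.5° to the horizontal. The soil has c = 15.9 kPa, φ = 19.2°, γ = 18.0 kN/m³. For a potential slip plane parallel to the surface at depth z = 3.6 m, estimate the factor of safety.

For an infinite slope with a slip plane parallel to the surface (no pore pressure): FS = [c + γz cos²β tanφ] / [γz sinβ cosβ].
γz = 18.0·3.6 = 64.80 kN/m²
Numerator = 15.9 + 64.80·cos²35.5°·tan19.2° = 15.9 + 64.80·0.6628·0.3482 = 30.856 kPa
Denominator = 64.80·sin35.5°·cos35.5° = 64.80·0.5807·0.8141 = 30.635 kPa
FS = 30.856 / 30.635 = 1.007

FS = 1.01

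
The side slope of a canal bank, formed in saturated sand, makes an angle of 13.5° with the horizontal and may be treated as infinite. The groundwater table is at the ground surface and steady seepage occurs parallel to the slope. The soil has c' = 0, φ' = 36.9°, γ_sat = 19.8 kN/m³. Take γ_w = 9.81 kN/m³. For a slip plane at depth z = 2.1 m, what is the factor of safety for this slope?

FS = 1.58

With seepage parallel to the slope and the water table at the surface, the effective normal stress on the slip plane uses the buoyant unit weight γ' = γ_sat − γ_w while the driving shear stress uses γ_sat:
FS = [c' + γ' z cos²β tanφ'] / [γ_sat z sinβ cosβ]
(For c' = 0 this reduces to FS = (γ'/γ_sat)·tanφ'/tanβ.)
γ' = 19.8 − 9.81 = 9.99 kN/m³
Numerator = 0.0 + 9.99·2.1·cos²13.5°·tan36.9° = 0.0 + 9.99·2.1·0.9455·0.7508 = 14.893 kPa
Denominator = 19.8·2.1·sin13.5°·cos13.5° = 19.8·2.1·0.2334·0.9724 = 9.438 kPa
FS = 14.893 / 9.438 = 1.578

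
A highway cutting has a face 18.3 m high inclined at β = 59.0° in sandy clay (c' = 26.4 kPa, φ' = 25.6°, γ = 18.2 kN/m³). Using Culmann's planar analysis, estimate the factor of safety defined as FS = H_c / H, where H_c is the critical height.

FS = 1.48

H_c = (4c'/γ) · sinβ cosφ' / [1 − cos(β − φ')]
    = (4·26.4/18.2) · sin59.0°·cos25.6° / [1 − cos33.4°]
    = 5.802 · 0.7730 / 0.1652 = 27.16 m
FS = H_c / H = 27.16 / 18.3 = 1.484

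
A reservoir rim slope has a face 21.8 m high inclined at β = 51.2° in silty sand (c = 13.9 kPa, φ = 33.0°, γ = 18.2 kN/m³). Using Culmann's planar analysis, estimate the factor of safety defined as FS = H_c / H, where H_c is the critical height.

FS = 1.83

H_c = (4c/γ) · sinβ cosφ / [1 − cos(β − φ)]
    = (4·13.9/18.2) · sin51.2°·cos33.0° / [1 − cos18.2°]
    = 3.055 · 0.6536 / 0.0500 = 39.91 m
FS = H_c / H = 39.91 / 21.8 = 1.831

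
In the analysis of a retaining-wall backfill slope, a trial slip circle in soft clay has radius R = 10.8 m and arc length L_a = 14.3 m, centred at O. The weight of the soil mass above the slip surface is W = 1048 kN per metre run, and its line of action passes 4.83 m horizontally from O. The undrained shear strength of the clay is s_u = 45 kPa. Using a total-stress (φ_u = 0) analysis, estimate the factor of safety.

Taking moments about the centre O, the resisting moment is provided by the undrained shear strength acting along the arc:
M_R = s_u·L_a·R = 45·14.30·10.8 = 6949.8 kN·m/m
M_D = W·d = 1048·4.83 = 5061.8 kN·m/m
FS = M_R / M_D = 6949.8 / 5061.8 = 1.373

FS = 1.37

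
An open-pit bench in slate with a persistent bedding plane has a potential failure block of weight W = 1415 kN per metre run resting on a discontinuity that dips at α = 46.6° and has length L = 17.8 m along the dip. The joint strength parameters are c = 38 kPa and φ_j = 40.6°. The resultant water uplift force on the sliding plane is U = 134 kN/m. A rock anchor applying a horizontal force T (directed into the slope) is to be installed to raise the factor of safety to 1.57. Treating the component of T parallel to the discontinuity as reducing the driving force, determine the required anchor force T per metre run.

Resolving forces along and normal to the sliding plane, with the horizontal anchor force T adding T·sinα to the effective normal force and T·cosα acting up the plane against the driving force:
FS = [cL + (W cosα − U + T sinα) tanφ_j] / [W sinα − T cosα]
Without the anchor: N' = 838.2 kN/m, driving T_d = 1028.1 kN/m, resisting R = 38·17.8 + 838.2·tan40.6° = 1394.8 kN/m, FS = 1.36.
Setting FS = 1.57 and solving for T:
1.57·(1028.1 − T cos46.6°) = 1394.8 + T sin46.6°·tan40.6°
T·(sin46.6°·tan40.6° + 1.57·cos46.6°) = 1.57·1028.1 − 1394.8
T·(0.7266·0.8571 + 1.57·0.6871) = 1614.1 − 1394.8 = 219.3
T·1.7015 = 219.3
T = 128.9 kN/m

T = 129 kN/m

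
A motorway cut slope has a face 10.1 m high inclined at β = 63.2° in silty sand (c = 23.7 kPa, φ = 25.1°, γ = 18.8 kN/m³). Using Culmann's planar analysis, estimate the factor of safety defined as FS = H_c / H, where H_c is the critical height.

H_c = (4c/γ) · sinβ cosφ / [1 − cos(β − φ)]
    = (4·23.7/18.8) · sin63.2°·cos25.1° / [1 − cos38.1°]
    = 5.043 · 0.8083 / 0.2131 = 19.13 m
FS = H_c / H = 19.13 / 10.1 = 1.894

FS = 1.89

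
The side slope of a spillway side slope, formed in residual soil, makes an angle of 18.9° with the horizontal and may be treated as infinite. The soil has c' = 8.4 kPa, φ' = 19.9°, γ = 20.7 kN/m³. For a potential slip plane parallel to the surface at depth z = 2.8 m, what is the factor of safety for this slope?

FS = 1.53

For an infinite slope with a slip plane parallel to the surface (no pore pressure): FS = [c' + γz cos²β tanφ'] / [γz sinβ cosβ].
γz = 20.7·2.8 = 57.96 kN/m²
Numerator = 8.4 + 57.96·cos²18.9°·tan19.9° = 8.4 + 57.96·0.8951·0.3620 = 27.180 kPa
Denominator = 57.96·sin18.9°·cos18.9° = 57.96·0.3239·0.9461 = 17.762 kPa
FS = 27.180 / 17.762 = 1.530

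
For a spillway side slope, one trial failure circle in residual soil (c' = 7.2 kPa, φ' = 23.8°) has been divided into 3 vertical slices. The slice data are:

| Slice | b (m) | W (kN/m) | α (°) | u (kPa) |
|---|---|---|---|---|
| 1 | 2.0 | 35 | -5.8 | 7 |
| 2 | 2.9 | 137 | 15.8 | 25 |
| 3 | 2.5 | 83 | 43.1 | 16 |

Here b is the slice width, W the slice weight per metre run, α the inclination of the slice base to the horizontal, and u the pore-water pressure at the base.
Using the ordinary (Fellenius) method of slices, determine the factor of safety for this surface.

Ordinary method of slices: FS = Σ[c'·Δl_i + (W_i cosα_i − u_i·Δl_i)·tanφ'] / Σ W_i sinα_i, with Δl_i = b_i / cosα_i.
Slice 1: Δl = 2.0/cos(-5.8°) = 2.010 m; N'_1 = 35·cos(-5.8°) − 7·2.010 = 20.7; c'Δl = 14.47; W sinα = -3.5
Slice 2: Δl = 2.9/cos15.8° = 3.014 m; N'_2 = 137·cos15.8° − 25·3.014 = 56.5; c'Δl = 21.70; W sinα = 37.3
Slice 3: Δl = 2.5/cos43.1° = 3.424 m; N'_3 = 83·cos43.1° − 16·3.424 = 5.8; c'Δl = 24.65; W sinα = 56.7
Σc'Δl = 60.8 kN/m; ΣN' = 83.0 kN/m; ΣW sinα = 90.5 kN/m
Resisting = 60.8 + 83.0·tan23.8° = 60.8 + 36.6 = 97.5 kN/m
FS = 97.5 / 90.5 = 1.077

FS = 1.08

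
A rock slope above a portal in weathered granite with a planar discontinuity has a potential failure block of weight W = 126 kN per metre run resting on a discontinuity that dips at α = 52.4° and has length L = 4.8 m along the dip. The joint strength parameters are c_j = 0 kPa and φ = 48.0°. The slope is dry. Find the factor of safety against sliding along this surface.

Resolving the block weight along and normal to the plane and applying the Mohr–Coulomb strength on the joint:
N' = W cosα = 126·cos52.4° = 76.9 kN/m
Driving force T = W sinα = 126·sin52.4° = 99.8 kN/m
Resisting force R = c_j·L + N'·tanφ = 0·4.8 + 76.9·tan48.0° = 0.0 + 85.4 = 85.4 kN/m
FS = R / T = 85.4 / 99.8 = 0.855

FS = 0.86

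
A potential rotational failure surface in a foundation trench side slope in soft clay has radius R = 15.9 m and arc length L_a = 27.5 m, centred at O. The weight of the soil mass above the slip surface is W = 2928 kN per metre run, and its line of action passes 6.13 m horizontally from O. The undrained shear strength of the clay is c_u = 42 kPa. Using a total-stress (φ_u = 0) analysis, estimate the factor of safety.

FS = 1.02

Taking moments about the centre O, the resisting moment is provided by the undrained shear strength acting along the arc:
M_R = c_u·L_a·R = 42·27.50·15.9 = 18364.5 kN·m/m
M_D = W·d = 2928·6.13 = 17948.6 kN·m/m
FS = M_R / M_D = 18364.5 / 17948.6 = 1.023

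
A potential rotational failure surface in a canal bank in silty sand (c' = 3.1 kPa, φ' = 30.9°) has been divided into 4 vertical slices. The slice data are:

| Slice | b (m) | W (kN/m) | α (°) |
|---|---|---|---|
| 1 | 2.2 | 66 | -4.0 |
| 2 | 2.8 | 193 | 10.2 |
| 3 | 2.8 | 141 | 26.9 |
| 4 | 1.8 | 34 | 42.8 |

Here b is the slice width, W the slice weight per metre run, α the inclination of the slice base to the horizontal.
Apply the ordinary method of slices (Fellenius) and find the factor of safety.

FS = 2.37

Ordinary method of slices: FS = Σ[c'·Δl_i + (W_i cosα_i)·tanφ'] / Σ W_i sinα_i, with Δl_i = b_i / cosα_i.
Slice 1: Δl = 2.2/cos(-4.0°) = 2.205 m; N'_1 = 66·cos(-4.0°) = 65.8; c'Δl = 6.84; W sinα = -4.6
Slice 2: Δl = 2.8/cos10.2° = 2.845 m; N'_2 = 193·cos10.2° = 189.9; c'Δl = 8.82; W sinα = 34.2
Slice 3: Δl = 2.8/cos26.9° = 3.140 m; N'_3 = 141·cos26.9° = 125.7; c'Δl = 9.73; W sinα = 63.8
Slice 4: Δl = 1.8/cos42.8° = 2.453 m; N'_4 = 34·cos42.8° = 24.9; c'Δl = 7.60; W sinα = 23.1
Σc'Δl = 33.0 kN/m; ΣN' = 406.5 kN/m; ΣW sinα = 116.5 kN/m
Resisting = 33.0 + 406.5·tan30.9° = 33.0 + 243.3 = 276.3 kN/m
FS = 276.3 / 116.5 = 2.372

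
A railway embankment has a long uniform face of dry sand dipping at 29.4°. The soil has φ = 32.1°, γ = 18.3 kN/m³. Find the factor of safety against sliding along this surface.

For a dry cohesionless infinite slope the factor of safety is FS = tanφ / tanβ.
FS = tan32.1° / tan29.4° = 0.6273 / 0.5635 = 1.113

FS = 1.11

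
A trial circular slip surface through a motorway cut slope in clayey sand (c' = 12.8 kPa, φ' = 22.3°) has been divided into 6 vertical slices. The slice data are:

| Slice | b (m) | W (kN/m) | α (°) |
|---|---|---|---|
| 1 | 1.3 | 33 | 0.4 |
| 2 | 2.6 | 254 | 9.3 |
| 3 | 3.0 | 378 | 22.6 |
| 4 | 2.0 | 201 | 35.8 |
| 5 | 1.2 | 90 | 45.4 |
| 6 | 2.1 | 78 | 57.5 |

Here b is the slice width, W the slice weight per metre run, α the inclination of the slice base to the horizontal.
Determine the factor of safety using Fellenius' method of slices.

Ordinary method of slices: FS = Σ[c'·Δl_i + (W_i cosα_i)·tanφ'] / Σ W_i sinα_i, with Δl_i = b_i / cosα_i.
Slice 1: Δl = 1.3/cos0.4° = 1.300 m; N'_1 = 33·cos0.4° = 33.0; c'Δl = 16.64; W sinα = 0.2
Slice 2: Δl = 2.6/cos9.3° = 2.635 m; N'_2 = 254·cos9.3° = 250.7; c'Δl = 33.72; W sinα = 41.0
Slice 3: Δl = 3.0/cos22.6° = 3.250 m; N'_3 = 378·cos22.6° = 349.0; c'Δl = 41.59; W sinα = 145.3
Slice 4: Δl = 2.0/cos35.8° = 2.466 m; N'_4 = 201·cos35.8° = 163.0; c'Δl = 31.56; W sinα = 117.6
Slice 5: Δl = 1.2/cos45.4° = 1.709 m; N'_5 = 90·cos45.4° = 63.2; c'Δl = 21.88; W sinα = 64.1
Slice 6: Δl = 2.1/cos57.5° = 3.908 m; N'_6 = 78·cos57.5° = 41.9; c'Δl = 50.03; W sinα = 65.8
Σc'Δl = 195.4 kN/m; ΣN' = 900.8 kN/m; ΣW sinα = 434.0 kN/m
Resisting = 195.4 + 900.8·tan22.3° = 195.4 + 369.4 = 564.9 kN/m
FS = 564.9 / 434.0 = 1.302

FS = 1.30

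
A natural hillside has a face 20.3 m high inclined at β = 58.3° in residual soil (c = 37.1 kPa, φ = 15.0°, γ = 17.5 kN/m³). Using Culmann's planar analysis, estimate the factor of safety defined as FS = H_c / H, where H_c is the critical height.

FS = 1.26

H_c = (4c/γ) · sinβ cosφ / [1 − cos(β − φ)]
    = (4·37.1/17.5) · sin58.3°·cos15.0° / [1 − cos43.3°]
    = 8.480 · 0.8218 / 0.2722 = 25.60 m
FS = H_c / H = 25.60 / 20.3 = 1.261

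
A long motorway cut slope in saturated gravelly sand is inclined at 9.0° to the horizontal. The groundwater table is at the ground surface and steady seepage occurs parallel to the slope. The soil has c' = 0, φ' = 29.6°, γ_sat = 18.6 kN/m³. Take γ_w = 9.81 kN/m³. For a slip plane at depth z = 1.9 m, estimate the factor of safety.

With seepage parallel to the slope and the water table at the surface, the effective normal stress on the slip plane uses the buoyant unit weight γ' = γ_sat − γ_w while the driving shear stress uses γ_sat:
FS = [c' + γ' z cos²β tanφ'] / [γ_sat z sinβ cosβ]
(For c' = 0 this reduces to FS = (γ'/γ_sat)·tanφ'/tanβ.)
γ' = 18.6 − 9.81 = 8.79 kN/m³
Numerator = 0.0 + 8.79·1.9·cos²9.0°·tan29.6° = 0.0 + 8.79·1.9·0.9755·0.5681 = 9.255 kPa
Denominator = 18.6·1.9·sin9.0°·cos9.0° = 18.6·1.9·0.1564·0.9877 = 5.460 kPa
FS = 9.255 / 5.460 = 1.695

FS = 1.70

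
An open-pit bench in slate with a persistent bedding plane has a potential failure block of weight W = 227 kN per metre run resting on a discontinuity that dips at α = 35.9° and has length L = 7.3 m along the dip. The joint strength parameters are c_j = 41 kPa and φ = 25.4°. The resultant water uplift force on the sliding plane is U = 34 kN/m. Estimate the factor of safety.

FS = 2.78

Resolving the block weight along and normal to the plane and applying the Mohr–Coulomb strength on the joint:
N' = W cosα − U = 227·cos35.9° − 34 = 149.9 kN/m
Driving force T = W sinα = 227·sin35.9° = 133.1 kN/m
Resisting force R = c_j·L + N'·tanφ = 41·7.3 + 149.9·tan25.4° = 299.3 + 71.2 = 370.5 kN/m
FS = R / T = 370.5 / 133.1 = 2.783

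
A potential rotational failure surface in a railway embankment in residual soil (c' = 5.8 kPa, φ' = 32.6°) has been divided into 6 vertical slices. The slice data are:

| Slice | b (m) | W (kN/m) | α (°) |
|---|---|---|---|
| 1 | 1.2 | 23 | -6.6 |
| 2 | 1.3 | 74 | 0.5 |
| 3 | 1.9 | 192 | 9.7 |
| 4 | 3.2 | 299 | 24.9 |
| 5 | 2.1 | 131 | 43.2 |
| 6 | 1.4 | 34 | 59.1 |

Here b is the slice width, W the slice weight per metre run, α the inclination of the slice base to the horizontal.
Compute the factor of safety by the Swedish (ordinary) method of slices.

Ordinary method of slices: FS = Σ[c'·Δl_i + (W_i cosα_i)·tanφ'] / Σ W_i sinα_i, with Δl_i = b_i / cosα_i.
Slice 1: Δl = 1.2/cos(-6.6°) = 1.208 m; N'_1 = 23·cos(-6.6°) = 22.8; c'Δl = 7.01; W sinα = -2.6
Slice 2: Δl = 1.3/cos0.5° = 1.300 m; N'_2 = 74·cos0.5° = 74.0; c'Δl = 7.54; W sinα = 0.6
Slice 3: Δl = 1.9/cos9.7° = 1.928 m; N'_3 = 192·cos9.7° = 189.3; c'Δl = 11.18; W sinα = 32.3
Slice 4: Δl = 3.2/cos24.9° = 3.528 m; N'_4 = 299·cos24.9° = 271.2; c'Δl = 20.46; W sinα = 125.9
Slice 5: Δl = 2.1/cos43.2° = 2.881 m; N'_5 = 131·cos43.2° = 95.5; c'Δl = 16.71; W sinα = 89.7
Slice 6: Δl = 1.4/cos59.1° = 2.726 m; N'_6 = 34·cos59.1° = 17.5; c'Δl = 15.81; W sinα = 29.2
Σc'Δl = 78.7 kN/m; ΣN' = 670.3 kN/m; ΣW sinα = 275.1 kN/m
Resisting = 78.7 + 670.3·tan32.6° = 78.7 + 428.6 = 507.4 kN/m
FS = 507.4 / 275.1 = 1.844

FS = 1.84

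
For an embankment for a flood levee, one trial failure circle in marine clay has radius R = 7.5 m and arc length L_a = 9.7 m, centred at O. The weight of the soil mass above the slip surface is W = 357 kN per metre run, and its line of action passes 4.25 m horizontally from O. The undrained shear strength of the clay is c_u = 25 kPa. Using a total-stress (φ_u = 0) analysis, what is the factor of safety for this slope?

FS = 1.20

Taking moments about the centre O, the resisting moment is provided by the undrained shear strength acting along the arc:
M_R = c_u·L_a·R = 25·9.70·7.5 = 1818.7 kN·m/m
M_D = W·d = 357·4.25 = 1517.2 kN·m/m
FS = M_R / M_D = 1818.7 / 1517.2 = 1.199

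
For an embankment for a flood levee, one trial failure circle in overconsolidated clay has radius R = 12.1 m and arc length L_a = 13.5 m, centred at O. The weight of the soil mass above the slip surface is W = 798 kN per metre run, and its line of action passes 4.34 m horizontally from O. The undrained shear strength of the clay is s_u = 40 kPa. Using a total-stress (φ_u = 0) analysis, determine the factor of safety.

FS = 1.89

Taking moments about the centre O, the resisting moment is provided by the undrained shear strength acting along the arc:
M_R = s_u·L_a·R = 40·13.50·12.1 = 6534.0 kN·m/m
M_D = W·d = 798·4.34 = 3463.3 kN·m/m
FS = M_R / M_D = 6534.0 / 3463.3 = 1.887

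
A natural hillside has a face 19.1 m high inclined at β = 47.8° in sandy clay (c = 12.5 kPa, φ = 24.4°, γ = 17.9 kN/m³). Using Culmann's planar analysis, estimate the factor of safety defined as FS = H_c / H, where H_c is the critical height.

FS = 1.20

H_c = (4c/γ) · sinβ cosφ / [1 − cos(β − φ)]
    = (4·12.5/17.9) · sin47.8°·cos24.4° / [1 − cos23.4°]
    = 2.793 · 0.6746 / 0.0822 = 22.91 m
FS = H_c / H = 22.91 / 19.1 = 1.200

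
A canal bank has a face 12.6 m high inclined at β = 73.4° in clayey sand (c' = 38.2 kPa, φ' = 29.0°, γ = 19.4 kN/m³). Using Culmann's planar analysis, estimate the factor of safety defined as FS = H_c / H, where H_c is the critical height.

FS = 1.83

H_c = (4c'/γ) · sinβ cosφ' / [1 − cos(β − φ')]
    = (4·38.2/19.4) · sin73.4°·cos29.0° / [1 − cos44.4°]
    = 7.876 · 0.8382 / 0.2855 = 23.12 m
FS = H_c / H = 23.12 / 12.6 = 1.835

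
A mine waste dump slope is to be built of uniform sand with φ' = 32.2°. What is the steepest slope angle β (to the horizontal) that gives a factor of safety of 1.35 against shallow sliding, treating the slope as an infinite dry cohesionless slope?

β = 25.0°

For an infinite dry cohesionless slope FS = tanφ'/tanβ, so tanβ = tanφ' / FS.
tanβ = tan32.2° / 1.35 = 0.6297 / 1.35 = 0.4665
β = arctan(0.4665) = 25.01°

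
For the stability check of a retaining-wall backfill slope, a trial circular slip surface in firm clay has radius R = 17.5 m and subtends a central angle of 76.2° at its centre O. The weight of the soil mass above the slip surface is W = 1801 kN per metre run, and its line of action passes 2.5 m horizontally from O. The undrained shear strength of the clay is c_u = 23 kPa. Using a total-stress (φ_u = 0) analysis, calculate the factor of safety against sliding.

Taking moments about the centre O, the resisting moment is provided by the undrained shear strength acting along the arc:
Arc length L_a = R·θ = 17.5·(76.2°·π/180) = 17.5·1.3299 = 23.27 m
M_R = c_u·L_a·R = 23·23.27·17.5 = 9367.8 kN·m/m
M_D = W·d = 1801·2.5 = 4502.5 kN·m/m
FS = M_R / M_D = 9367.8 / 4502.5 = 2.081

FS = 2.08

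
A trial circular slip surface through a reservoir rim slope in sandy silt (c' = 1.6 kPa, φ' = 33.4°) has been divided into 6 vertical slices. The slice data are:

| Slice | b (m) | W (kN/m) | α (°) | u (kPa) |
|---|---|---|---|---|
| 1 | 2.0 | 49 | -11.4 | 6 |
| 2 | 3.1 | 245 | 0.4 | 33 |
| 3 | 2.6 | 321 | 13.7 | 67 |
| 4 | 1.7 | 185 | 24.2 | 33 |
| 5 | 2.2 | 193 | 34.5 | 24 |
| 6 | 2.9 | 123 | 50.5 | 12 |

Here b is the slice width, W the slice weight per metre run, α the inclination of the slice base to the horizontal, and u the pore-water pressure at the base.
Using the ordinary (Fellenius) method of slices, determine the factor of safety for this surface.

Ordinary method of slices: FS = Σ[c'·Δl_i + (W_i cosα_i − u_i·Δl_i)·tanφ'] / Σ W_i sinα_i, with Δl_i = b_i / cosα_i.
Slice 1: Δl = 2.0/cos(-11.4°) = 2.040 m; N'_1 = 49·cos(-11.4°) − 6·2.040 = 35.8; c'Δl = 3.26; W sinα = -9.7
Slice 2: Δl = 3.1/cos0.4° = 3.100 m; N'_2 = 245·cos0.4° − 33·3.100 = 142.7; c'Δl = 4.96; W sinα = 1.7
Slice 3: Δl = 2.6/cos13.7° = 2.676 m; N'_3 = 321·cos13.7° − 67·2.676 = 132.6; c'Δl = 4.28; W sinα = 76.0
Slice 4: Δl = 1.7/cos24.2° = 1.864 m; N'_4 = 185·cos24.2° − 33·1.864 = 107.2; c'Δl = 2.98; W sinα = 75.8
Slice 5: Δl = 2.2/cos34.5° = 2.669 m; N'_5 = 193·cos34.5° − 24·2.669 = 95.0; c'Δl = 4.27; W sinα = 109.3
Slice 6: Δl = 2.9/cos50.5° = 4.559 m; N'_6 = 123·cos50.5° − 12·4.559 = 23.5; c'Δl = 7.29; W sinα = 94.9
Σc'Δl = 27.1 kN/m; ΣN' = 536.8 kN/m; ΣW sinα = 348.1 kN/m
Resisting = 27.1 + 536.8·tan33.4° = 27.1 + 354.0 = 381.0 kN/m
FS = 381.0 / 348.1 = 1.095

FS = 1.09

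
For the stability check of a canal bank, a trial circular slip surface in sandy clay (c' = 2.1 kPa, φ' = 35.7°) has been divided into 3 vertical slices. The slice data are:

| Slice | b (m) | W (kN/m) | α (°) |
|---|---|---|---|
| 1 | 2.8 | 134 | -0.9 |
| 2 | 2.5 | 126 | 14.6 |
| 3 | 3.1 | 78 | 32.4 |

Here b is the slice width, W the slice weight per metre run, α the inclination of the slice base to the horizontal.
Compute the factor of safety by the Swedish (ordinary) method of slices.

Ordinary method of slices: FS = Σ[c'·Δl_i + (W_i cosα_i)·tanφ'] / Σ W_i sinα_i, with Δl_i = b_i / cosα_i.
Slice 1: Δl = 2.8/cos(-0.9°) = 2.800 m; N'_1 = 134·cos(-0.9°) = 134.0; c'Δl = 5.88; W sinα = -2.1
Slice 2: Δl = 2.5/cos14.6° = 2.583 m; N'_2 = 126·cos14.6° = 121.9; c'Δl = 5.43; W sinα = 31.8
Slice 3: Δl = 3.1/cos32.4° = 3.672 m; N'_3 = 78·cos32.4° = 65.9; c'Δl = 7.71; W sinα = 41.8
Σc'Δl = 19.0 kN/m; ΣN' = 321.8 kN/m; ΣW sinα = 71.5 kN/m
Resisting = 19.0 + 321.8·tan35.7° = 19.0 + 231.2 = 250.2 kN/m
FS = 250.2 / 71.5 = 3.502

FS = 3.50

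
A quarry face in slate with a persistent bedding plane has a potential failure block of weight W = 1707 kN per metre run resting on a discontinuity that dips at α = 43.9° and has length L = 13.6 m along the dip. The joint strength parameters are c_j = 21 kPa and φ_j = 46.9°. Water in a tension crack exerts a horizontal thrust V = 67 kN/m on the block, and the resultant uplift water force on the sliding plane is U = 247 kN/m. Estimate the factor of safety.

FS = 1.04

Resolving the block weight along and normal to the plane and applying the Mohr–Coulomb strength on the joint:
N' = W cosα − U − V sinα = 1707·cos43.9° − 247 − 67·sin43.9° = 936.5 kN/m
Driving force T = W sinα + V cosα = 1707·sin43.9° + 67·cos43.9° = 1231.9 kN/m
Resisting force R = c_j·L + N'·tanφ_j = 21·13.6 + 936.5·tan46.9° = 285.6 + 1000.8 = 1286.4 kN/m
FS = R / T = 1286.4 / 1231.9 = 1.044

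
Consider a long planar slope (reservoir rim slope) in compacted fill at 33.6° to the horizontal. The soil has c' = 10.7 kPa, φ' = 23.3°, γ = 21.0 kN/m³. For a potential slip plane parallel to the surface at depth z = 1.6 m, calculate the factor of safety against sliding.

FS = 1.34

For an infinite slope with a slip plane parallel to the surface (no pore pressure): FS = [c' + γz cos²β tanφ'] / [γz sinβ cosβ].
γz = 21.0·1.6 = 33.60 kN/m²
Numerator = 10.7 + 33.60·cos²33.6°·tan23.3° = 10.7 + 33.60·0.6938·0.4307 = 20.739 kPa
Denominator = 33.60·sin33.6°·cos33.6° = 33.60·0.5534·0.8329 = 15.487 kPa
FS = 20.739 / 15.487 = 1.339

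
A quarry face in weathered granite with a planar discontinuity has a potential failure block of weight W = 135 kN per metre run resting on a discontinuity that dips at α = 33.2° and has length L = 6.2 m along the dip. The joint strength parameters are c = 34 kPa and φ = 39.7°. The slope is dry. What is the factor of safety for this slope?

FS = 4.12

Resolving the block weight along and normal to the plane and applying the Mohr–Coulomb strength on the joint:
N' = W cosα = 135·cos33.2° = 113.0 kN/m
Driving force T = W sinα = 135·sin33.2° = 73.9 kN/m
Resisting force R = c·L + N'·tanφ = 34·6.2 + 113.0·tan39.7° = 210.8 + 93.8 = 304.6 kN/m
FS = R / T = 304.6 / 73.9 = 4.120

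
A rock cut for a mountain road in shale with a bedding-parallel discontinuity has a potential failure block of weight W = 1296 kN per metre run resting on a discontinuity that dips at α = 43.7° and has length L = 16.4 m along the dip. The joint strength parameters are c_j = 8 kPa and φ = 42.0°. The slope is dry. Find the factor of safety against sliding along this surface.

Resolving the block weight along and normal to the plane and applying the Mohr–Coulomb strength on the joint:
N' = W cosα = 1296·cos43.7° = 937.0 kN/m
Driving force T = W sinα = 1296·sin43.7° = 895.4 kN/m
Resisting force R = c_j·L + N'·tanφ = 8·16.4 + 937.0·tan42.0° = 131.2 + 843.6 = 974.8 kN/m
FS = R / T = 974.8 / 895.4 = 1.089

FS = 1.09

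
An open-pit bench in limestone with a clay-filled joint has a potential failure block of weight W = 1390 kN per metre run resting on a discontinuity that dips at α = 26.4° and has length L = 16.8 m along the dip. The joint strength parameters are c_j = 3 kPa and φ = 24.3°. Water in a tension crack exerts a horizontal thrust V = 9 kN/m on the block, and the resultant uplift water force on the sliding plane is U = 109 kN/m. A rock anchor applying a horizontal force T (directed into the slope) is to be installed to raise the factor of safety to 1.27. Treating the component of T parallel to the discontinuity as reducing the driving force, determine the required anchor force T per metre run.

Resolving forces along and normal to the sliding plane, with the horizontal anchor force T adding T·sinα to the effective normal force and T·cosα acting up the plane against the driving force:
FS = [c_jL + (W cosα − U − V sinα + T sinα) tanφ] / [W sinα + V cosα − T cosα]
Without the anchor: N' = 1132.0 kN/m, driving T_d = 626.1 kN/m, resisting R = 3·16.8 + 1132.0·tan24.3° = 561.5 kN/m, FS = 0.90.
Setting FS = 1.27 and solving for T:
1.27·(626.1 − T cos26.4°) = 561.5 + T sin26.4°·tan24.3°
T·(sin26.4°·tan24.3° + 1.27·cos26.4°) = 1.27·626.1 − 561.5
T·(0.4446·0.4515 + 1.27·0.8957) = 795.2 − 561.5 = 233.6
T·1.3383 = 233.6
T = 174.6 kN/m

T = 175 kN/m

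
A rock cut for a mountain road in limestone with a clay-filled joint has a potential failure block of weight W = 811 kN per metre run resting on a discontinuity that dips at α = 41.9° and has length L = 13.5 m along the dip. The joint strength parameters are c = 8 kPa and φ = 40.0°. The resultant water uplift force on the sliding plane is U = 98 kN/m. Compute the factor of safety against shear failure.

FS = 0.98

Resolving the block weight along and normal to the plane and applying the Mohr–Coulomb strength on the joint:
N' = W cosα − U = 811·cos41.9° − 98 = 505.6 kN/m
Driving force T = W sinα = 811·sin41.9° = 541.6 kN/m
Resisting force R = c·L + N'·tanφ = 8·13.5 + 505.6·tan40.0° = 108.0 + 424.3 = 532.3 kN/m
FS = R / T = 532.3 / 541.6 = 0.983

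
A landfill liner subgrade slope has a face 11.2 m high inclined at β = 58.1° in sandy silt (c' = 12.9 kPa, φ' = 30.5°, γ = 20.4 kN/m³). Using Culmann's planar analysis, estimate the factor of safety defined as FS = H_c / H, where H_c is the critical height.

FS = 1.45

H_c = (4c'/γ) · sinβ cosφ' / [1 − cos(β − φ')]
    = (4·12.9/20.4) · sin58.1°·cos30.5° / [1 − cos27.6°]
    = 2.529 · 0.7315 / 0.1138 = 16.26 m
FS = H_c / H = 16.26 / 11.2 = 1.452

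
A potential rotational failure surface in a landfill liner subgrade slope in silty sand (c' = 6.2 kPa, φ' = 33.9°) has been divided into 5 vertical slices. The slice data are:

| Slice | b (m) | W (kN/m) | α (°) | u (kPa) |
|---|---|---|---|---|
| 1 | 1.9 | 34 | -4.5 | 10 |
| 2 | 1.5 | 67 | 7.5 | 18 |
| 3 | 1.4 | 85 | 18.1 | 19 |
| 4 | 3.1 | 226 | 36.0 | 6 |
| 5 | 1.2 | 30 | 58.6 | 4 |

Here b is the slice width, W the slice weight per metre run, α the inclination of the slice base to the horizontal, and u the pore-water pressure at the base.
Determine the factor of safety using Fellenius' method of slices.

Ordinary method of slices: FS = Σ[c'·Δl_i + (W_i cosα_i − u_i·Δl_i)·tanφ'] / Σ W_i sinα_i, with Δl_i = b_i / cosα_i.
Slice 1: Δl = 1.9/cos(-4.5°) = 1.906 m; N'_1 = 34·cos(-4.5°) − 10·1.906 = 14.8; c'Δl = 11.82; W sinα = -2.7
Slice 2: Δl = 1.5/cos7.5° = 1.513 m; N'_2 = 67·cos7.5° − 18·1.513 = 39.2; c'Δl = 9.38; W sinα = 8.7
Slice 3: Δl = 1.4/cos18.1° = 1.473 m; N'_3 = 85·cos18.1° − 19·1.473 = 52.8; c'Δl = 9.13; W sinα = 26.4
Slice 4: Δl = 3.1/cos36.0° = 3.832 m; N'_4 = 226·cos36.0° − 6·3.832 = 159.8; c'Δl = 23.76; W sinα = 132.8
Slice 5: Δl = 1.2/cos58.6° = 2.303 m; N'_5 = 30·cos58.6° − 4·2.303 = 6.4; c'Δl = 14.28; W sinα = 25.6
Σc'Δl = 68.4 kN/m; ΣN' = 273.1 kN/m; ΣW sinα = 190.9 kN/m
Resisting = 68.4 + 273.1·tan33.9° = 68.4 + 183.5 = 251.9 kN/m
FS = 251.9 / 190.9 = 1.319

FS = 1.32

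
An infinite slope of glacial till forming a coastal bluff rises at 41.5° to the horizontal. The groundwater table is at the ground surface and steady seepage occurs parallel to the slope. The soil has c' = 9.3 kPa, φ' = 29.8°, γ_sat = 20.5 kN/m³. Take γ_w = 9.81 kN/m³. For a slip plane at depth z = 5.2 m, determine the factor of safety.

FS = 0.51

With seepage parallel to the slope and the water table at the surface, the effective normal stress on the slip plane uses the buoyant unit weight γ' = γ_sat − γ_w while the driving shear stress uses γ_sat:
FS = [c' + γ' z cos²β tanφ'] / [γ_sat z sinβ cosβ]
γ' = 20.5 − 9.81 = 10.69 kN/m³
Numerator = 9.3 + 10.69·5.2·cos²41.5°·tan29.8° = 9.3 + 10.69·5.2·0.5609·0.5727 = 27.158 kPa
Denominator = 20.5·5.2·sin41.5°·cos41.5° = 20.5·5.2·0.6626·0.7490 = 52.903 kPa
FS = 27.158 / 52.903 = 0.513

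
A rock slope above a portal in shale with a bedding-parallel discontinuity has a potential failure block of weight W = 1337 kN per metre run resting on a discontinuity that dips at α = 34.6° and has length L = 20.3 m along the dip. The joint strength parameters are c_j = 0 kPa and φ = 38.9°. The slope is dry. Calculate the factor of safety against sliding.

Resolving the block weight along and normal to the plane and applying the Mohr–Coulomb strength on the joint:
N' = W cosα = 1337·cos34.6° = 1100.5 kN/m
Driving force T = W sinα = 1337·sin34.6° = 759.2 kN/m
Resisting force R = c_j·L + N'·tanφ = 0·20.3 + 1100.5·tan38.9° = 0.0 + 888.0 = 888.0 kN/m
FS = R / T = 888.0 / 759.2 = 1.170

FS = 1.17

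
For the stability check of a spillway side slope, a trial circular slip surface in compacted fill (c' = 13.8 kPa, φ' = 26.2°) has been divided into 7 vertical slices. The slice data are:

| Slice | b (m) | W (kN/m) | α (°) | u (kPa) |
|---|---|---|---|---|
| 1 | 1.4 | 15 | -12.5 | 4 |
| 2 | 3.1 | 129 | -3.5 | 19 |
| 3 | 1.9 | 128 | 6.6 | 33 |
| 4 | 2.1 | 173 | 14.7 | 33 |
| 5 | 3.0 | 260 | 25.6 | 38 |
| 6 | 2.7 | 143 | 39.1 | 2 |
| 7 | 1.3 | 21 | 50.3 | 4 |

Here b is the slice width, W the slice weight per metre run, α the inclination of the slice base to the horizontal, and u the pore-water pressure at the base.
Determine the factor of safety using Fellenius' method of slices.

FS = 1.75

Ordinary method of slices: FS = Σ[c'·Δl_i + (W_i cosα_i − u_i·Δl_i)·tanφ'] / Σ W_i sinα_i, with Δl_i = b_i / cosα_i.
Slice 1: Δl = 1.4/cos(-12.5°) = 1.434 m; N'_1 = 15·cos(-12.5°) − 4·1.434 = 8.9; c'Δl = 19.79; W sinα = -3.2
Slice 2: Δl = 3.1/cos(-3.5°) = 3.106 m; N'_2 = 129·cos(-3.5°) − 19·3.106 = 69.7; c'Δl = 42.86; W sinα = -7.9
Slice 3: Δl = 1.9/cos6.6° = 1.913 m; N'_3 = 128·cos6.6° − 33·1.913 = 64.0; c'Δl = 26.39; W sinα = 14.7
Slice 4: Δl = 2.1/cos14.7° = 2.171 m; N'_4 = 173·cos14.7° − 33·2.171 = 95.7; c'Δl = 29.96; W sinα = 43.9
Slice 5: Δl = 3.0/cos25.6° = 3.327 m; N'_5 = 260·cos25.6° − 38·3.327 = 108.1; c'Δl = 45.91; W sinα = 112.3
Slice 6: Δl = 2.7/cos39.1° = 3.479 m; N'_6 = 143·cos39.1° − 2·3.479 = 104.0; c'Δl = 48.01; W sinα = 90.2
Slice 7: Δl = 1.3/cos50.3° = 2.035 m; N'_7 = 21·cos50.3° − 4·2.035 = 5.3; c'Δl = 28.09; W sinα = 16.2
Σc'Δl = 241.0 kN/m; ΣN' = 455.7 kN/m; ΣW sinα = 266.2 kN/m
Resisting = 241.0 + 455.7·tan26.2° = 241.0 + 224.3 = 465.3 kN/m
FS = 465.3 / 266.2 = 1.748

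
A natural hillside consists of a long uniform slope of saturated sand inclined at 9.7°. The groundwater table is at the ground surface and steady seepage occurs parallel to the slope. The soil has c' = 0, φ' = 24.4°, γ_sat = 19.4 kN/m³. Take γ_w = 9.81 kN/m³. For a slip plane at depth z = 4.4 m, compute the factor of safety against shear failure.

FS = 1.31

With seepage parallel to the slope and the water table at the surface, the effective normal stress on the slip plane uses the buoyant unit weight γ' = γ_sat − γ_w while the driving shear stress uses γ_sat:
FS = [c' + γ' z cos²β tanφ'] / [γ_sat z sinβ cosβ]
(For c' = 0 this reduces to FS = (γ'/γ_sat)·tanφ'/tanβ.)
γ' = 19.4 − 9.81 = 9.59 kN/m³
Numerator = 0.0 + 9.59·4.4·cos²9.7°·tan24.4° = 0.0 + 9.59·4.4·0.9716·0.4536 = 18.598 kPa
Denominator = 19.4·4.4·sin9.7°·cos9.7° = 19.4·4.4·0.1685·0.9857 = 14.177 kPa
FS = 18.598 / 14.177 = 1.312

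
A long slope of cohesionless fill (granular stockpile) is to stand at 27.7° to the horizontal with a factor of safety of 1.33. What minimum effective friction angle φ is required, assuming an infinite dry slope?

φ = 34.9°

FS = tanφ/tanβ ⇒ tanφ = FS · tanβ = 1.33 · tan27.7° = 0.6983
φ = arctan(0.6983) = 34.93°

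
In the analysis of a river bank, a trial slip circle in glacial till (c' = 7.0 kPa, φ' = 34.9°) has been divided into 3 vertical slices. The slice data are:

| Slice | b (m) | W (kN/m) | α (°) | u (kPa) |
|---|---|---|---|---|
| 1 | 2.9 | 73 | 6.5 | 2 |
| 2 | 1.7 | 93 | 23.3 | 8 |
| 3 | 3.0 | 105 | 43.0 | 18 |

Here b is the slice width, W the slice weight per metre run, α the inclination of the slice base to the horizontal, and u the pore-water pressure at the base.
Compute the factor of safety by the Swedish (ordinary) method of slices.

Ordinary method of slices: FS = Σ[c'·Δl_i + (W_i cosα_i − u_i·Δl_i)·tanφ'] / Σ W_i sinα_i, with Δl_i = b_i / cosα_i.
Slice 1: Δl = 2.9/cos6.5° = 2.919 m; N'_1 = 73·cos6.5° − 2·2.919 = 66.7; c'Δl = 20.43; W sinα = 8.3
Slice 2: Δl = 1.7/cos23.3° = 1.851 m; N'_2 = 93·cos23.3° − 8·1.851 = 70.6; c'Δl = 12.96; W sinα = 36.8
Slice 3: Δl = 3.0/cos43.0° = 4.102 m; N'_3 = 105·cos43.0° − 18·4.102 = 3.0; c'Δl = 28.71; W sinα = 71.6
Σc'Δl = 62.1 kN/m; ΣN' = 140.3 kN/m; ΣW sinα = 116.7 kN/m
Resisting = 62.1 + 140.3·tan34.9° = 62.1 + 97.8 = 159.9 kN/m
FS = 159.9 / 116.7 = 1.371

FS = 1.37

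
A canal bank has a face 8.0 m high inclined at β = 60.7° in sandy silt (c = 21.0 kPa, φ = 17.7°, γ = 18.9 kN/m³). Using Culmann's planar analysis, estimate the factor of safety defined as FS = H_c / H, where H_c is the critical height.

H_c = (4c/γ) · sinβ cosφ / [1 − cos(β − φ)]
    = (4·21.0/18.9) · sin60.7°·cos17.7° / [1 − cos43.0°]
    = 4.444 · 0.8308 / 0.2686 = 13.74 m
FS = H_c / H = 13.74 / 8.0 = 1.718

FS = 1.72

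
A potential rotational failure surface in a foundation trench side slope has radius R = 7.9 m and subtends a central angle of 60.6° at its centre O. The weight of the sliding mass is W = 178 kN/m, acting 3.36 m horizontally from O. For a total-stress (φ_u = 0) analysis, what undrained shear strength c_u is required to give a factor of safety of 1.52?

c_u = 13.8 kPa

FS = c_u·L_a·R / (W·d), so c_u = FS·W·d / (L_a·R).
Arc length L_a = R·θ = 7.9·(60.6°·π/180) = 7.9·1.0577 = 8.36 m
c_u = 1.52·178·3.36 / (8.36·7.9) = 909.1 / 66.01 = 13.77 kPa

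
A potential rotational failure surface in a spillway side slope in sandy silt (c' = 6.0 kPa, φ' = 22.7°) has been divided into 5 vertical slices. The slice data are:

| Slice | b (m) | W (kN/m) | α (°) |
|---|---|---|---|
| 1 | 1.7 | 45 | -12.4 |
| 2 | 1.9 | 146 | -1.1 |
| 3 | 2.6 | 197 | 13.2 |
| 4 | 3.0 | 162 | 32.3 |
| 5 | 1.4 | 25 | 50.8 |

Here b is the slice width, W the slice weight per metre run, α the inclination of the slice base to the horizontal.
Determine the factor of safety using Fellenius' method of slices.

FS = 2.14

Ordinary method of slices: FS = Σ[c'·Δl_i + (W_i cosα_i)·tanφ'] / Σ W_i sinα_i, with Δl_i = b_i / cosα_i.
Slice 1: Δl = 1.7/cos(-12.4°) = 1.741 m; N'_1 = 45·cos(-12.4°) = 44.0; c'Δl = 10.44; W sinα = -9.7
Slice 2: Δl = 1.9/cos(-1.1°) = 1.900 m; N'_2 = 146·cos(-1.1°) = 146.0; c'Δl = 11.40; W sinα = -2.8
Slice 3: Δl = 2.6/cos13.2° = 2.671 m; N'_3 = 197·cos13.2° = 191.8; c'Δl = 16.02; W sinα = 45.0
Slice 4: Δl = 3.0/cos32.3° = 3.549 m; N'_4 = 162·cos32.3° = 136.9; c'Δl = 21.30; W sinα = 86.6
Slice 5: Δl = 1.4/cos50.8° = 2.215 m; N'_5 = 25·cos50.8° = 15.8; c'Δl = 13.29; W sinα = 19.4
Σc'Δl = 72.5 kN/m; ΣN' = 534.5 kN/m; ΣW sinα = 138.5 kN/m
Resisting = 72.5 + 534.5·tan22.7° = 72.5 + 223.6 = 296.0 kN/m
FS = 296.0 / 138.5 = 2.138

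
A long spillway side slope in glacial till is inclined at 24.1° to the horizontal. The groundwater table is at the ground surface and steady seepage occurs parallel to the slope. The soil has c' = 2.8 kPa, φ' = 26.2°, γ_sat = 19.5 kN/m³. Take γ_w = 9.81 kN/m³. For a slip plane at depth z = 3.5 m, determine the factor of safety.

With seepage parallel to the slope and the water table at the surface, the effective normal stress on the slip plane uses the buoyant unit weight γ' = γ_sat − γ_w while the driving shear stress uses γ_sat:
FS = [c' + γ' z cos²β tanφ'] / [γ_sat z sinβ cosβ]
γ' = 19.5 − 9.81 = 9.69 kN/m³
Numerator = 2.8 + 9.69·3.5·cos²24.1°·tan26.2° = 2.8 + 9.69·3.5·0.8333·0.4921 = 16.706 kPa
Denominator = 19.5·3.5·sin24.1°·cos24.1° = 19.5·3.5·0.4083·0.9128 = 25.439 kPa
FS = 16.706 / 25.439 = 0.657

FS = 0.66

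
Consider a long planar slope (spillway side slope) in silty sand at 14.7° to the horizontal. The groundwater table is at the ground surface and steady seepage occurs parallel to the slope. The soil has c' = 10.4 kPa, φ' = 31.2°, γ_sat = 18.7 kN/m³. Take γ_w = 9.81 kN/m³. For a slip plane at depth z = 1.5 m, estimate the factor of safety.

FS = 2.61

With seepage parallel to the slope and the water table at the surface, the effective normal stress on the slip plane uses the buoyant unit weight γ' = γ_sat − γ_w while the driving shear stress uses γ_sat:
FS = [c' + γ' z cos²β tanφ'] / [γ_sat z sinβ cosβ]
γ' = 18.7 − 9.81 = 8.89 kN/m³
Numerator = 10.4 + 8.89·1.5·cos²14.7°·tan31.2° = 10.4 + 8.89·1.5·0.9356·0.6056 = 17.956 kPa
Denominator = 18.7·1.5·sin14.7°·cos14.7° = 18.7·1.5·0.2538·0.9673 = 6.885 kPa
FS = 17.956 / 6.885 = 2.608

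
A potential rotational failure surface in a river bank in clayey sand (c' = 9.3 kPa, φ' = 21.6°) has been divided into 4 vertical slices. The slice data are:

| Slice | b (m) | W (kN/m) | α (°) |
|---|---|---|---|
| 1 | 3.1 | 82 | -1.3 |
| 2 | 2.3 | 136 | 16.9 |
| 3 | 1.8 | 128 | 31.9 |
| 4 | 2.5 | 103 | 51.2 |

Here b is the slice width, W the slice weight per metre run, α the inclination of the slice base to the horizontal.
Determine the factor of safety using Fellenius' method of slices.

Ordinary method of slices: FS = Σ[c'·Δl_i + (W_i cosα_i)·tanφ'] / Σ W_i sinα_i, with Δl_i = b_i / cosα_i.
Slice 1: Δl = 3.1/cos(-1.3°) = 3.101 m; N'_1 = 82·cos(-1.3°) = 82.0; c'Δl = 28.84; W sinα = -1.9
Slice 2: Δl = 2.3/cos16.9° = 2.404 m; N'_2 = 136·cos16.9° = 130.1; c'Δl = 22.36; W sinα = 39.5
Slice 3: Δl = 1.8/cos31.9° = 2.120 m; N'_3 = 128·cos31.9° = 108.7; c'Δl = 19.72; W sinα = 67.6
Slice 4: Δl = 2.5/cos51.2° = 3.990 m; N'_4 = 103·cos51.2° = 64.5; c'Δl = 37.10; W sinα = 80.3
Σc'Δl = 108.0 kN/m; ΣN' = 385.3 kN/m; ΣW sinα = 185.6 kN/m
Resisting = 108.0 + 385.3·tan21.6° = 108.0 + 152.6 = 260.6 kN/m
FS = 260.6 / 185.6 = 1.404

FS = 1.40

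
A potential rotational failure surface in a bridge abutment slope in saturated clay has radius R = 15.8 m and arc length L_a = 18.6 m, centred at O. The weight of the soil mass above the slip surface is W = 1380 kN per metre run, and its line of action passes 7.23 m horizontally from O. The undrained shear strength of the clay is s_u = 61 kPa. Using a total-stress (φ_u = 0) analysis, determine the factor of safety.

FS = 1.80

Taking moments about the centre O, the resisting moment is provided by the undrained shear strength acting along the arc:
M_R = s_u·L_a·R = 61·18.60·15.8 = 17926.7 kN·m/m
M_D = W·d = 1380·7.23 = 9977.4 kN·m/m
FS = M_R / M_D = 17926.7 / 9977.4 = 1.797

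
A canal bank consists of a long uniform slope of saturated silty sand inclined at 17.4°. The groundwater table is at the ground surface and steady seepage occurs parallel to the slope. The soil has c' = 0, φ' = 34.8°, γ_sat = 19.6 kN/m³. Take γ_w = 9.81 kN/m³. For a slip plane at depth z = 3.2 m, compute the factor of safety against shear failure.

FS = 1.11

With seepage parallel to the slope and the water table at the surface, the effective normal stress on the slip plane uses the buoyant unit weight γ' = γ_sat − γ_w while the driving shear stress uses γ_sat:
FS = [c' + γ' z cos²β tanφ'] / [γ_sat z sinβ cosβ]
(For c' = 0 this reduces to FS = (γ'/γ_sat)·tanφ'/tanβ.)
γ' = 19.6 − 9.81 = 9.79 kN/m³
Numerator = 0.0 + 9.79·3.2·cos²17.4°·tan34.8° = 0.0 + 9.79·3.2·0.9106·0.6950 = 19.826 kPa
Denominator = 19.6·3.2·sin17.4°·cos17.4° = 19.6·3.2·0.2990·0.9542 = 17.898 kPa
FS = 19.826 / 17.898 = 1.108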